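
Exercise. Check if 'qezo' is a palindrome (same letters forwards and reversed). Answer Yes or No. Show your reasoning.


Forward: 'qezo'
Reversed: 'ozeq'
They differ.

No


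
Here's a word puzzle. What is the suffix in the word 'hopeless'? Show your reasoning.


The word 'hopeless' = 'hope' (root) + '-less' (suffix). The suffix is '-less'.

less


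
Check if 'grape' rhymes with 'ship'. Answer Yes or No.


Rime (stressed vowel + following sounds) of 'grape': -ape = /eɪp/
Rime of 'ship': -ip = /ɪp/
/eɪp/ and /ɪp/ are different ending sounds, so the words do not rhyme.

No


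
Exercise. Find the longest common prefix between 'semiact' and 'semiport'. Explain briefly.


Compare from the start: 4 characters match: 'semi'. Mismatch at position 5: 'a' vs 'p'.

semi


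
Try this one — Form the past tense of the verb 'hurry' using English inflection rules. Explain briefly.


Apply rule: Change -y to -ied. 'hurry' becomes 'hurried'.

hurried


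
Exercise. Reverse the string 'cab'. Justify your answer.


Reverse 'cab' character by character: 'bac'.

bac


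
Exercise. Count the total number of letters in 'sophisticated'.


Spell out 'sophisticated' and number each letter: s(1), o(2), p(3), h(4), i(5), s(6), t(7), i(8), c(9), a(10), t(11), e(12), d(13). Total: 13 letters.

13


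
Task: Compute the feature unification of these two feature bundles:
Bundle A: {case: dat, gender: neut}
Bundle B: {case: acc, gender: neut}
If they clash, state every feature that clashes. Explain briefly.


Compare features:
case: A=dat vs B=acc -> CLASH
gender: A=neut vs B=neut -> unified: neut
Clash detected on feature 'case' (dat vs acc); unification fails.

CLASH on 'case' (dat vs acc)


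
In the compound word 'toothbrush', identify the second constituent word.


Split 'toothbrush' into 'tooth' + 'brush'. The second part is 'brush'.

brush


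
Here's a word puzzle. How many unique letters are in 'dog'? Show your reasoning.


Unique letters in 'dog': {d, g, o} = 3 distinct letters.

3


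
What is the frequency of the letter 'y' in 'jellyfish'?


Letter 'y' in 'jellyfish': found at position(s) 5 = 1 occurrence(s).

1


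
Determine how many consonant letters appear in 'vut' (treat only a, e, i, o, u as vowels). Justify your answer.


Consonants in 'vut': v, t = 2 consonants.

2


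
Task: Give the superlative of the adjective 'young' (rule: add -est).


Apply superlative formation (add -est): 'young' -> 'youngest'.

youngest


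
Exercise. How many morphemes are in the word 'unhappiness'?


Decomposition: un- (prefix) + happy (root) + -ness (suffix) = 3 morpheme(s)

3 morphemes


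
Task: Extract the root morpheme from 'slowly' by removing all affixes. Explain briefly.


Remove suffix '-ly' from 'slowly' to get root 'slow'.

slow


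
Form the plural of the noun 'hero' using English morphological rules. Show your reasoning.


Apply rule: Add -es (consonant + o). 'hero' becomes 'heroes'.

heroes


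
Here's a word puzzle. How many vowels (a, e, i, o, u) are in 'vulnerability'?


Vowels in 'vulnerability': u, e, a, i, i = 5 vowels.

5


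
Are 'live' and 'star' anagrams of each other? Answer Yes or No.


Sorted letters of 'live': 'eilv'
Sorted letters of 'star': 'arst'
They do not match.

No


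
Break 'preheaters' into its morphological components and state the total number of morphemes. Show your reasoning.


Step 1: Identify prefix: 'pre' (meaning: before)
Step 2: Identify root: 'heat'
Step 3: Identify suffix(es): 'er, s'
Decomposition: pre- (prefix: before) + heat (root) + -er (suffix: one who) + -s (plural)
Total morphemes: 4

4 morphemes (pre- (prefix: before) + heat (root) + -er (suffix: one who) + -s (plural))


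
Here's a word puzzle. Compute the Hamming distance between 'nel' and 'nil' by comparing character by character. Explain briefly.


Alignment:
Position 1: 'n' vs 'n' = match
Position 2: 'e' vs 'i' = DIFFER
Position 3: 'l' vs 'l' = match
Total differences: 1

1


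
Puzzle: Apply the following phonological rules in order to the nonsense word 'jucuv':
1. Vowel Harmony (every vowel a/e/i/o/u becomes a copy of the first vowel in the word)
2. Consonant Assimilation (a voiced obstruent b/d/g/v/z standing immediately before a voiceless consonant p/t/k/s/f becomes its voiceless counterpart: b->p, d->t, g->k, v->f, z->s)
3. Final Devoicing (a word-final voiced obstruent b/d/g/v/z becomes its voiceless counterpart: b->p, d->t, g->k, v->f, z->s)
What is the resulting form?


Starting form: 'jucuv'
Rule 1: Vowel Harmony: all vowels already match. No change.
Rule 2: Consonant Assimilation: no voiced obstruent (b/d/g/v/z) stands immediately before a voiceless consonant (p/t/k/s/f). No change.
Rule 3: Final Devoicing: word-final voiced obstruent 'v' becomes voiceless 'f'. 'jucuv' -> 'jucuf'
Final form: 'jucuf'

jucuf


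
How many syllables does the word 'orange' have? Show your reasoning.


Break 'orange' into syllables: or-ange -> or | ange = 2 syllables

2 syllables


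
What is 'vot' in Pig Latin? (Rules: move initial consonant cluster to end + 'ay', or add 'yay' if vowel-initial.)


'vot': move consonant cluster 'v' to end and add 'ay': 'otvay'.

otvay


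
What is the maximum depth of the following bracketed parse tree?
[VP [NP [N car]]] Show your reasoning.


Count bracket nesting levels:
'[' at pos 0: depth = 1
'[' at pos 4: depth = 2
'[' at pos 8: depth = 3
Maximum depth reached: 3

3


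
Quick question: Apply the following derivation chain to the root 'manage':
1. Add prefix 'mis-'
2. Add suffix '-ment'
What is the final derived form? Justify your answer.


Step 1: Add prefix 'mis-' to 'manage' = 'mismanage'
Step 2: Add suffix '-ment' to 'mismanage' = 'mismanagement'

mismanagement


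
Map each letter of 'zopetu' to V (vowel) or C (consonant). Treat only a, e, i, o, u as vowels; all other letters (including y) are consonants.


Letter mapping: z = C, o = V, p = C, e = V, t = C, u = V.

CVCVCV


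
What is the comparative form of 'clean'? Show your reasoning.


Apply comparative formation (add -er): 'clean' -> 'cleaner'.

cleaner


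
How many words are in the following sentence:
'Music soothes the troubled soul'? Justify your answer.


Split into words: Music | soothes | the | troubled | soul = 5 words.

5


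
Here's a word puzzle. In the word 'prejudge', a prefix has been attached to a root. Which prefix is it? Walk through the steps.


The word 'prejudge' = 'pre' (prefix) + 'judge' (root). The prefix is 'pre'.

pre


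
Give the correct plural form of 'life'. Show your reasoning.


Apply rule: Change -fe to -ves. 'life' becomes 'lives'.

lives


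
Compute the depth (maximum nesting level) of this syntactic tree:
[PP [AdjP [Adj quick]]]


Count bracket nesting levels:
'[' at pos 0: depth = 1
'[' at pos 4: depth = 2
'[' at pos 10: depth = 3
Maximum depth reached: 3

3


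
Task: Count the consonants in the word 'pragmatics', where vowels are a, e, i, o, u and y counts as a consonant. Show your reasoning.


Consonants in 'pragmatics': p, r, g, m, t, c, s = 7 consonants.

7


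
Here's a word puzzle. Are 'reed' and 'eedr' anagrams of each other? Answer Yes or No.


Sorted letters of 'reed': 'deer'
Sorted letters of 'eedr': 'deer'
They match.

Yes


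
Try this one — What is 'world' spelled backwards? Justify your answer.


Reverse 'world' character by character: 'dlrow'.

dlrow


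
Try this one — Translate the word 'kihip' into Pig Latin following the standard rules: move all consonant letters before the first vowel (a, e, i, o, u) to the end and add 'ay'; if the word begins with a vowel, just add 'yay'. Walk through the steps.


'kihip': move consonant cluster 'k' to end and add 'ay': 'ihipkay'.

ihipkay


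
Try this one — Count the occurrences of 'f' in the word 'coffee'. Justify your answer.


Letter 'f' in 'coffee': found at position(s) 3, 4 = 2 occurrence(s).

2


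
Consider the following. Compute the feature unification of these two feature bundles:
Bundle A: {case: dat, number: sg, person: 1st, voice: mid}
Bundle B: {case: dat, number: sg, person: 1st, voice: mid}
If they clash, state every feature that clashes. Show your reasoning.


Compare features:
case: A=dat vs B=dat -> unified: dat
number: A=sg vs B=sg -> unified: sg
person: A=1st vs B=1st -> unified: 1st
voice: A=mid vs B=mid -> unified: mid
No clashes found.

Unified: {case: dat, number: sg, person: 1st, voice: mid}


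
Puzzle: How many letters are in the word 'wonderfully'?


Spell out 'wonderfully' and number each letter: w(1), o(2), n(3), d(4), e(5), r(6), f(7), u(8), l(9), l(10), y(11). Total: 11 letters.

11


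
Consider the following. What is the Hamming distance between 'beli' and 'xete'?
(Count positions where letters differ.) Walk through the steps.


Alignment:
Position 1: 'b' vs 'x' = DIFFER
Position 2: 'e' vs 'e' = match
Position 3: 'l' vs 't' = DIFFER
Position 4: 'i' vs 'e' = DIFFER
Total differences: 3

3


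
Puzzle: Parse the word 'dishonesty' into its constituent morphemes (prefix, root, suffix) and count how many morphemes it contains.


Step 1: Identify prefix: 'dis' (meaning: not/apart)
Step 2: Identify root: 'honest'
Step 3: Identify suffix(es): 'y'
Decomposition: dis- (prefix: not/apart) + honest (root) + -y (suffix: quality)
Total morphemes: 3

3 morphemes (dis- (prefix: not/apart) + honest (root) + -y (suffix: quality))


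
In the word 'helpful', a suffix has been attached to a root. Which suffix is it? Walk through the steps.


The word 'helpful' = 'help' (root) + '-ful' (suffix). The suffix is '-ful'.

ful


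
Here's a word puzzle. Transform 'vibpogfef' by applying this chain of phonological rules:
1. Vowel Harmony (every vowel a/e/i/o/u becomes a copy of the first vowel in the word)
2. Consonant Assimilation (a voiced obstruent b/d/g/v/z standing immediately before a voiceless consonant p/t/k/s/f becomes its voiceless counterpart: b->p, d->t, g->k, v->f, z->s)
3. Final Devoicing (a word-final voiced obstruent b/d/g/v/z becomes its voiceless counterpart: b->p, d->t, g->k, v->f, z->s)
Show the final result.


Starting form: 'vibpogfef'
Rule 1: Vowel Harmony: all vowels become 'i' (matching first vowel). 'vibpogfef' -> 'vibpigfif'
Rule 2: Consonant Assimilation: voiced obstruent before voiceless consonant becomes voiceless ('bp' -> 'pp', 'gf' -> 'kf'). 'vibpigfif' -> 'vippikfif'
Rule 3: Final Devoicing: final consonant 'f' is not one of the voiced obstruents b/d/g/v/z. No change.
Final form: 'vippikfif'

vippikfif


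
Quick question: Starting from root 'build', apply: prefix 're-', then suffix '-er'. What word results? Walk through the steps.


Step 1: Add prefix 're-' to 'build' = 'rebuild'
Step 2: Add suffix '-er' to 'rebuild' = 'rebuilder'

rebuilder


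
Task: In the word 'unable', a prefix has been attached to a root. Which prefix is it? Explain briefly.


The word 'unable' = 'un' (prefix) + 'able' (root). The prefix is 'un'.

un


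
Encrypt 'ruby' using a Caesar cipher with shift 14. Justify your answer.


Shift each letter by 14: r -> f, u -> i, b -> p, y -> m. Result: 'fipm'.

fipm


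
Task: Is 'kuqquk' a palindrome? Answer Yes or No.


Forward: 'kuqquk'
Reversed: 'kuqquk'
They are identical.

Yes


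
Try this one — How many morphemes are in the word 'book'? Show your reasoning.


Decomposition: book (free morpheme) = 1 morpheme(s)

1 morphemes


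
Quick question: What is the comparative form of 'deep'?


Apply comparative formation (add -er): 'deep' -> 'deeper'.

deeper


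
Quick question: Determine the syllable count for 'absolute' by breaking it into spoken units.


Break 'absolute' into syllables: ab-so-lute -> ab | so | lute = 3 syllables

3 syllables


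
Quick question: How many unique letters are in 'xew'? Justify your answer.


Unique letters in 'xew': {e, w, x} = 3 distinct letters.

3


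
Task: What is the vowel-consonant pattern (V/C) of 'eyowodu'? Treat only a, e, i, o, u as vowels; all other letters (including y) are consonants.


Letter mapping: e = V, y = C, o = V, w = C, o = V, d = C, u = V.

VCVCVCV


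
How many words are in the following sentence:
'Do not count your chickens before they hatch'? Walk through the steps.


Split into words: Do | not | count | your | chickens | before | they | hatch = 8 words.

8


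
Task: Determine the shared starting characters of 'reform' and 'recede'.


Compare from the start: 2 characters match: 're'. Mismatch at position 3: 'f' vs 'c'.

re


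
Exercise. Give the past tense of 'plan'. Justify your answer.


Apply rule: Double final consonant and add -ed. 'plan' becomes 'planned'.

planned


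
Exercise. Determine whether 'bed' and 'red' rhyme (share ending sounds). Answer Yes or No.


Rime (stressed vowel + following sounds) of 'bed': -ed = /ɛd/
Rime of 'red': -ed = /ɛd/
/ɛd/ and /ɛd/ are the same ending sound, so the words rhyme.

Yes


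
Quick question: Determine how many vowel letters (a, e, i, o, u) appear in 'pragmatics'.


Vowels in 'pragmatics': a, a, i = 3 vowels.

3


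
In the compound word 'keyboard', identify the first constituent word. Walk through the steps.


Split 'keyboard' into 'key' + 'board'. The first part is 'key'.

key


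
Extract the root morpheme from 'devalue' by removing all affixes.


Remove prefix 'de' from 'devalue' to get root 'value'.

value


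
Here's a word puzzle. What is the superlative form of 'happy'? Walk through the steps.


Apply superlative formation (consonant + y: change y to i, add -est): 'happy' -> 'happiest'.

happiest


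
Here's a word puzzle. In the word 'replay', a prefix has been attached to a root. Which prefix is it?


The word 'replay' = 're' (prefix) + 'play' (root). The prefix is 're'.

re


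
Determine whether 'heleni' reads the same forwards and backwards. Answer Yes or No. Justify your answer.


Forward: 'heleni'
Reversed: 'ineleh'
They differ.

No


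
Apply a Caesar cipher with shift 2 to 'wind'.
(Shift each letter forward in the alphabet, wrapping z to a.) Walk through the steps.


Shift each letter by 2: w -> y, i -> k, n -> p, d -> f. Result: 'ykpf'.

ykpf


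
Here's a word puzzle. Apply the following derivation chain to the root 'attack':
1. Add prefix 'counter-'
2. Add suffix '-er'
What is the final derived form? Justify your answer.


Step 1: Add prefix 'counter-' to 'attack' = 'counterattack'
Step 2: Add suffix '-er' to 'counterattack' = 'counterattacker'

counterattacker


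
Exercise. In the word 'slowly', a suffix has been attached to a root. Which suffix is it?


The word 'slowly' = 'slow' (root) + '-ly' (suffix). The suffix is '-ly'.

ly


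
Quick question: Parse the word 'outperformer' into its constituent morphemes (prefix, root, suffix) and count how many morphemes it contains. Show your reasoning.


Step 1: Identify prefix: 'out' (meaning: surpass)
Step 2: Identify root: 'perform'
Step 3: Identify suffix(es): 'er'
Decomposition: out- (prefix: surpass) + perform (root) + -er (suffix: one who)
Total morphemes: 3

3 morphemes (out- (prefix: surpass) + perform (root) + -er (suffix: one who))


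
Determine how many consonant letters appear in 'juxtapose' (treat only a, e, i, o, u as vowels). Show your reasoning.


Consonants in 'juxtapose': j, x, t, p, s = 5 consonants.

5


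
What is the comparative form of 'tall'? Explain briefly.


Apply comparative formation (add -er): 'tall' -> 'taller'.

taller


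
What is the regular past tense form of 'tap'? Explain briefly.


Apply rule: Double final consonant and add -ed. 'tap' becomes 'tapped'.

tapped


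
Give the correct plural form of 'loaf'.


Apply rule: Change -f to -ves. 'loaf' becomes 'loaves'.

loaves


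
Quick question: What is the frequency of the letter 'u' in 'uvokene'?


Letter 'u' in 'uvokene': found at position(s) 1 = 1 occurrence(s).

1


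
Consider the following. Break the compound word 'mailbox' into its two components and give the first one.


Split 'mailbox' into 'mail' + 'box'. The first part is 'mail'.

mail


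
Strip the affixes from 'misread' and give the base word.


Remove prefix 'mis' from 'misread' to get root 'read'.

read


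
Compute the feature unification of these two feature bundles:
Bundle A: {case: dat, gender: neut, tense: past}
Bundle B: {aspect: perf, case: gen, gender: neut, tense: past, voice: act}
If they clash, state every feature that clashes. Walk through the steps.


Compare features:
aspect: A=_ vs B=perf -> unified: perf
case: A=dat vs B=gen -> CLASH
gender: A=neut vs B=neut -> unified: neut
tense: A=past vs B=past -> unified: past
voice: A=_ vs B=act -> unified: act
Clash detected on feature 'case' (dat vs gen); unification fails.

CLASH on 'case' (dat vs gen)


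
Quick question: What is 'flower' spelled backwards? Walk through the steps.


Reverse 'flower' character by character: 'rewolf'.

rewolf


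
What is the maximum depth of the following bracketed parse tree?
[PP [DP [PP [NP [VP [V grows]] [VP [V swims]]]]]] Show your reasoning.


Count bracket nesting levels:
'[' at pos 0: depth = 1
'[' at pos 4: depth = 2
'[' at pos 8: depth = 3
'[' at pos 12: depth = 4
'[' at pos 16: depth = 5
'[' at pos 20: depth = 6
'[' at pos 31: depth = 5
'[' at pos 35: depth = 6
Maximum depth reached: 6

6


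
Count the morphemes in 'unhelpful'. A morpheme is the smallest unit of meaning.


Decomposition: un- (prefix) + help (root) + -ful (suffix) = 3 morpheme(s)

3 morphemes


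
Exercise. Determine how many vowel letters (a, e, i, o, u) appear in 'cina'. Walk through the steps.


Vowels in 'cina': i, a = 2 vowels.

2


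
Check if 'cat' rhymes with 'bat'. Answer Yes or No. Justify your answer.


Rime (stressed vowel + following sounds) of 'cat': -at = /æt/
Rime of 'bat': -at = /æt/
/æt/ and /æt/ are the same ending sound, so the words rhyme.

Yes


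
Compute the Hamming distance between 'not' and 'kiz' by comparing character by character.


Alignment:
Position 1: 'n' vs 'k' = DIFFER
Position 2: 'o' vs 'i' = DIFFER
Position 3: 't' vs 'z' = DIFFER
Total differences: 3

3


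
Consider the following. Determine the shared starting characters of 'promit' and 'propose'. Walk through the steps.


Compare from the start: 3 characters match: 'pro'. Mismatch at position 4: 'm' vs 'p'.

pro


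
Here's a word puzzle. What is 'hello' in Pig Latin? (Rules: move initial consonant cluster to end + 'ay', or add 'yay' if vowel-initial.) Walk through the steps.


'hello': move consonant cluster 'h' to end and add 'ay': 'ellohay'.

ellohay


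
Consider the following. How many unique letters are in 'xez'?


Unique letters in 'xez': {e, x, z} = 3 distinct letters.

3


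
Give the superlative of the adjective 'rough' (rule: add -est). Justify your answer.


Apply superlative formation (add -est): 'rough' -> 'roughest'.

roughest


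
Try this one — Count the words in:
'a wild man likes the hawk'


Split into words: a | wild | man | likes | the | hawk = 6 words.

6


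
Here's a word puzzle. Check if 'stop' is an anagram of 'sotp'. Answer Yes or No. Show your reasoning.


Sorted letters of 'stop': 'opst'
Sorted letters of 'sotp': 'opst'
They match.

Yes


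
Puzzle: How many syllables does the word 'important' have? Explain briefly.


Break 'important' into syllables: im-por-tant -> im | por | tant = 3 syllables

3 syllables


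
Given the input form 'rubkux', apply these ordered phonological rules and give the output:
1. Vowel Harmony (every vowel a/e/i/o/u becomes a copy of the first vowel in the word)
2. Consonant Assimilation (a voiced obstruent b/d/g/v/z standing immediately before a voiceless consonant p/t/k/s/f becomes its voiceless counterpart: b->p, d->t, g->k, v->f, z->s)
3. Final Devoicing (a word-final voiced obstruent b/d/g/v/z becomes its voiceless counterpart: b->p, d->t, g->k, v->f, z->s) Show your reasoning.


Starting form: 'rubkux'
Rule 1: Vowel Harmony: all vowels already match. No change.
Rule 2: Consonant Assimilation: voiced obstruent before voiceless consonant becomes voiceless ('bk' -> 'pk'). 'rubkux' -> 'rupkux'
Rule 3: Final Devoicing: final consonant 'x' is not one of the voiced obstruents b/d/g/v/z. No change.
Final form: 'rupkux'

rupkux


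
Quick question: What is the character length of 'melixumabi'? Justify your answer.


Spell out 'melixumabi' and number each letter: m(1), e(2), l(3), i(4), x(5), u(6), m(7), a(8), b(9), i(10). Total: 10 letters.

10


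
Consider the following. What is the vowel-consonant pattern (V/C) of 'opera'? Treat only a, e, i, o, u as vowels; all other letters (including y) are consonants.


Letter mapping: o = V, p = C, e = V, r = C, a = V.

VCVCV


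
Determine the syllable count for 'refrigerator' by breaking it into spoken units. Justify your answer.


Break 'refrigerator' into syllables: re-frig-er-a-tor -> re | frig | er | a | tor = 5 syllables

5 syllables


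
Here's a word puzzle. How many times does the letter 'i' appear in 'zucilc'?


Letter 'i' in 'zucilc': found at position(s) 4 = 1 occurrence(s).

1


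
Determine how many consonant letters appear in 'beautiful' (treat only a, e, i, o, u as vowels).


Consonants in 'beautiful': b, t, f, l = 4 consonants.

4


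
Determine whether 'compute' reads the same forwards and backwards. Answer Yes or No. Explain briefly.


Forward: 'compute'
Reversed: 'etupmoc'
They differ.

No


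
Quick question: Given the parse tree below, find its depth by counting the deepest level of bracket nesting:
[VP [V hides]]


Count bracket nesting levels:
'[' at pos 0: depth = 1
'[' at pos 4: depth = 2
Maximum depth reached: 2

2


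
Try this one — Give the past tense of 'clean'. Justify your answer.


Apply rule: Add -ed. 'clean' becomes 'cleaned'.

cleaned


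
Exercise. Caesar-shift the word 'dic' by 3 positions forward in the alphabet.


Shift each letter by 3: d -> g, i -> l, c -> f. Result: 'glf'.

glf


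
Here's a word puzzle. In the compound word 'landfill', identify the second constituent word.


Split 'landfill' into 'land' + 'fill'. The second part is 'fill'.

fill


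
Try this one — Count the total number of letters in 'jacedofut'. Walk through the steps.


Spell out 'jacedofut' and number each letter: j(1), a(2), c(3), e(4), d(5), o(6), f(7), u(8), t(9). Total: 9 letters.

9


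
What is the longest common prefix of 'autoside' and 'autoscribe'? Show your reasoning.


Compare from the start: 5 characters match: 'autos'. Mismatch at position 6: 'i' vs 'c'.

autos


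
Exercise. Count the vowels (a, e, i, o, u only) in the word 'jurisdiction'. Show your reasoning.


Vowels in 'jurisdiction': u, i, i, i, o = 5 vowels.

5


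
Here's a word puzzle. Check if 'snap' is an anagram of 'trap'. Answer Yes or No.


Sorted letters of 'snap': 'anps'
Sorted letters of 'trap': 'aprt'
They do not match.

No


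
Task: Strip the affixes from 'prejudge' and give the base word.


Remove prefix 'pre' from 'prejudge' to get root 'judge'.

judge


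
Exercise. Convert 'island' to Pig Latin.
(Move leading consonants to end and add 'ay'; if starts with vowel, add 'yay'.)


'island' starts with a vowel, so add 'yay': 'islandyay'.

islandyay


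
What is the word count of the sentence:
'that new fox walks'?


Split into words: that | new | fox | walks = 4 words.

4


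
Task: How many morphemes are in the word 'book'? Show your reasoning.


Decomposition: book (free morpheme) = 1 morpheme(s)

1 morphemes


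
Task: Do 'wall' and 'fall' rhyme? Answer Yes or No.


Rime (stressed vowel + following sounds) of 'wall': -all = /ɔːl/
Rime of 'fall': -all = /ɔːl/
/ɔːl/ and /ɔːl/ are the same ending sound, so the words rhyme.

Yes


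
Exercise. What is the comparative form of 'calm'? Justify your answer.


Apply comparative formation (add -er): 'calm' -> 'calmer'.

calmer


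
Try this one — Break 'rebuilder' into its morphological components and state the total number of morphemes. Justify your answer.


Step 1: Identify prefix: 're' (meaning: again)
Step 2: Identify root: 'build'
Step 3: Identify suffix(es): 'er'
Decomposition: re- (prefix: again) + build (root) + -er (suffix: one who)
Total morphemes: 3

3 morphemes (re- (prefix: again) + build (root) + -er (suffix: one who))


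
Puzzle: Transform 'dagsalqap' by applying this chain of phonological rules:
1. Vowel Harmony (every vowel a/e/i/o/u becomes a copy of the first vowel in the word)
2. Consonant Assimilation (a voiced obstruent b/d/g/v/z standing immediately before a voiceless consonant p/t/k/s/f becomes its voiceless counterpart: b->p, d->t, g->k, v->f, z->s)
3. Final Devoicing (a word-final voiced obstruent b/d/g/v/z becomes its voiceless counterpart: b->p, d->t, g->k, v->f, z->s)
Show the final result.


Starting form: 'dagsalqap'
Rule 1: Vowel Harmony: all vowels already match. No change.
Rule 2: Consonant Assimilation: voiced obstruent before voiceless consonant becomes voiceless ('gs' -> 'ks'). 'dagsalqap' -> 'daksalqap'
Rule 3: Final Devoicing: final consonant 'p' is not one of the voiced obstruents b/d/g/v/z. No change.
Final form: 'daksalqap'

daksalqap


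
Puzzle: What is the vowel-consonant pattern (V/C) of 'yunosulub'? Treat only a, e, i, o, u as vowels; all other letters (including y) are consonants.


Letter mapping: y = C, u = V, n = C, o = V, s = C, u = V, l = C, u = V, b = C.

CVCVCVCVC


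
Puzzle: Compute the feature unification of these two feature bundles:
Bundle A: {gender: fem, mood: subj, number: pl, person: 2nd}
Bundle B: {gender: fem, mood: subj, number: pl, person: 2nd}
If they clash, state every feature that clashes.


Compare features:
gender: A=fem vs B=fem -> unified: fem
mood: A=subj vs B=subj -> unified: subj
number: A=pl vs B=pl -> unified: pl
person: A=2nd vs B=2nd -> unified: 2nd
No clashes found.

Unified: {gender: fem, mood: subj, number: pl, person: 2nd}


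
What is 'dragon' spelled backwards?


Reverse 'dragon' character by character: 'nogard'.

nogard


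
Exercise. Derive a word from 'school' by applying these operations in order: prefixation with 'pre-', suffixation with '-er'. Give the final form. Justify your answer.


Step 1: Add prefix 'pre-' to 'school' = 'preschool'
Step 2: Add suffix '-er' to 'preschool' = 'preschooler'

preschooler


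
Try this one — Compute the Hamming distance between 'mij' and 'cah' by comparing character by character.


Alignment:
Position 1: 'm' vs 'c' = DIFFER
Position 2: 'i' vs 'a' = DIFFER
Position 3: 'j' vs 'h' = DIFFER
Total differences: 3

3


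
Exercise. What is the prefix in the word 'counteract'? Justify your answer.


The word 'counteract' = 'counter' (prefix) + 'act' (root). The prefix is 'counter'.

counter


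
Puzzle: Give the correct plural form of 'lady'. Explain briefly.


Apply rule: Change -y to -ies (consonant + y). 'lady' becomes 'ladies'.

ladies


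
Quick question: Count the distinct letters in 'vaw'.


Unique letters in 'vaw': {a, v, w} = 3 distinct letters.

3


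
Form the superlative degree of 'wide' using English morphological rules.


Apply superlative formation (ends in e: add -st): 'wide' -> 'widest'.

widest


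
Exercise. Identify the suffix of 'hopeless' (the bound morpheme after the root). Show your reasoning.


The word 'hopeless' = 'hope' (root) + '-less' (suffix). The suffix is '-less'.

less


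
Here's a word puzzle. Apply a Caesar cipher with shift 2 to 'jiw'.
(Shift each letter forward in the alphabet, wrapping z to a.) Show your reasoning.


Shift each letter by 2: j -> l, i -> k, w -> y. Result: 'lky'.

lky


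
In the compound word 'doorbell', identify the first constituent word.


Split 'doorbell' into 'door' + 'bell'. The first part is 'door'.

door


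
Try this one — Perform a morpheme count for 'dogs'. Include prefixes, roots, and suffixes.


Decomposition: dog (root) + -s (plural) = 2 morpheme(s)

2 morphemes


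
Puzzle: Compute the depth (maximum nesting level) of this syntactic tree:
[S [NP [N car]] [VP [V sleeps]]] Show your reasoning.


Count bracket nesting levels:
'[' at pos 0: depth = 1
'[' at pos 3: depth = 2
'[' at pos 7: depth = 3
'[' at pos 16: depth = 2
'[' at pos 20: depth = 3
Maximum depth reached: 3

3


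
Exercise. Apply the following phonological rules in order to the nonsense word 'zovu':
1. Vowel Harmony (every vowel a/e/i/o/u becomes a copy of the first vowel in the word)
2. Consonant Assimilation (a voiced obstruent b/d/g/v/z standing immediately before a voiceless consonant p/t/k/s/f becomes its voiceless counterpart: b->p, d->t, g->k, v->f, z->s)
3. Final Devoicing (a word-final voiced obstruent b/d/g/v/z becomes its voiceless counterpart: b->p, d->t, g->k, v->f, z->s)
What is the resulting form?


Starting form: 'zovu'
Rule 1: Vowel Harmony: all vowels become 'o' (matching first vowel). 'zovu' -> 'zovo'
Rule 2: Consonant Assimilation: no voiced obstruent (b/d/g/v/z) stands immediately before a voiceless consonant (p/t/k/s/f). No change.
Rule 3: Final Devoicing: the word ends in the vowel 'o', not a consonant. No change.
Final form: 'zovo'

zovo


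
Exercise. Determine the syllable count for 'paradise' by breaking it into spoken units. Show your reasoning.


Break 'paradise' into syllables: par-a-dise -> par | a | dise = 3 syllables

3 syllables


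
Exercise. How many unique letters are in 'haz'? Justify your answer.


Unique letters in 'haz': {a, h, z} = 3 distinct letters.

3


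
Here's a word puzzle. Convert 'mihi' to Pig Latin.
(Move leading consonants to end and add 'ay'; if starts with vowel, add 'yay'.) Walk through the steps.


'mihi': move consonant cluster 'm' to end and add 'ay': 'ihimay'.

ihimay


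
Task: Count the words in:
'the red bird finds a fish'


Split into words: the | red | bird | finds | a | fish = 6 words.

6


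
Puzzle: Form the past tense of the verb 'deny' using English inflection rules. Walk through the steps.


Apply rule: Change -y to -ied. 'deny' becomes 'denied'.

denied


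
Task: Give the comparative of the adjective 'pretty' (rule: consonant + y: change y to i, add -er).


Apply comparative formation (consonant + y: change y to i, add -er): 'pretty' -> 'prettier'.

prettier


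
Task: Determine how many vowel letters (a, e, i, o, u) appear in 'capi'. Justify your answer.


Vowels in 'capi': a, i = 2 vowels.

2


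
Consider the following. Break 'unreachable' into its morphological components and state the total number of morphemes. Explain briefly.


Step 1: Identify prefix: 'un' (meaning: not/reverse)
Step 2: Identify root: 'reach'
Step 3: Identify suffix(es): 'able'
Decomposition: un- (prefix: not/reverse) + reach (root) + -able (suffix: capable of)
Total morphemes: 3

3 morphemes (un- (prefix: not/reverse) + reach (root) + -able (suffix: capable of))


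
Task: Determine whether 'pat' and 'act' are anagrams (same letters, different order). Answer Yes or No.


Sorted letters of 'pat': 'apt'
Sorted letters of 'act': 'act'
They do not match.

No


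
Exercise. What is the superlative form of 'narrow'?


Apply superlative formation (add -est): 'narrow' -> 'narrowest'.

narrowest


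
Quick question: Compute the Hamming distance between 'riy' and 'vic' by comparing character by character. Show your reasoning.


Alignment:
Position 1: 'r' vs 'v' = DIFFER
Position 2: 'i' vs 'i' = match
Position 3: 'y' vs 'c' = DIFFER
Total differences: 2

2


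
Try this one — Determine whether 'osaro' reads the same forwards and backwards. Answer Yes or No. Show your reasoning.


Forward: 'osaro'
Reversed: 'oraso'
They differ.

No


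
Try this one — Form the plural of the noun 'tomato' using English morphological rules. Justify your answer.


Apply rule: Add -es (consonant + o). 'tomato' becomes 'tomatoes'.

tomatoes


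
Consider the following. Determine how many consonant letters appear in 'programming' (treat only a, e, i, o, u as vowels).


Consonants in 'programming': p, r, g, r, m, m, n, g = 8 consonants.

8


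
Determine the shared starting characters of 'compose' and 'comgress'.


Compare from the start: 3 characters match: 'com'. Mismatch at position 4: 'p' vs 'g'.

com


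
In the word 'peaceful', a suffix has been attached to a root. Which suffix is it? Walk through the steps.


The word 'peaceful' = 'peace' (root) + '-ful' (suffix). The suffix is '-ful'.

ful


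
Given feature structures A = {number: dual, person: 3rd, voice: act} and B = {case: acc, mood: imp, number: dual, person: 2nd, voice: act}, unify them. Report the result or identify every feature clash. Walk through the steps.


Compare features:
case: A=_ vs B=acc -> unified: acc
mood: A=_ vs B=imp -> unified: imp
number: A=dual vs B=dual -> unified: dual
person: A=3rd vs B=2nd -> CLASH
voice: A=act vs B=act -> unified: act
Clash detected on feature 'person' (3rd vs 2nd); unification fails.

CLASH on 'person' (3rd vs 2nd)


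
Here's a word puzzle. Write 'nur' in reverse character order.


Reverse 'nur' character by character: 'run'.

run


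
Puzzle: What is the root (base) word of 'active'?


Remove suffix '-ive' from 'active' to get root 'act'.

act


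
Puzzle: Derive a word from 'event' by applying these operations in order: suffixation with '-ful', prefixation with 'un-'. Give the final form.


Step 1: Add suffix '-ful' to 'event' = 'eventful'
Step 2: Add prefix 'un-' to 'eventful' = 'uneventful'

uneventful


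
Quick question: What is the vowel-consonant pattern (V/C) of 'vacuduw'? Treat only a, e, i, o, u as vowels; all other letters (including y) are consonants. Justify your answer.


Letter mapping: v = C, a = V, c = C, u = V, d = C, u = V, w = C.

CVCVCVC


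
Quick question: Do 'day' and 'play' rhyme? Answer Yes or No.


Rime (stressed vowel + following sounds) of 'day': -ay = /eɪ/
Rime of 'play': -ay = /eɪ/
/eɪ/ and /eɪ/ are the same ending sound, so the words rhyme.

Yes


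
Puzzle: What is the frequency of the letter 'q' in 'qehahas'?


Letter 'q' in 'qehahas': found at position(s) 1 = 1 occurrence(s).

1


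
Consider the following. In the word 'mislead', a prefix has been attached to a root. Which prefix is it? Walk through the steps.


The word 'mislead' = 'mis' (prefix) + 'lead' (root). The prefix is 'mis'.

mis


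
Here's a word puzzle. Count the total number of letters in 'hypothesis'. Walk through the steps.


Spell out 'hypothesis' and number each letter: h(1), y(2), p(3), o(4), t(5), h(6), e(7), s(8), i(9), s(10). Total: 10 letters.

10


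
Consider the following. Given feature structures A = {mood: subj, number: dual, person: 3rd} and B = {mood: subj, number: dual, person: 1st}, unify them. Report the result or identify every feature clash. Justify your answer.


Compare features:
mood: A=subj vs B=subj -> unified: subj
number: A=dual vs B=dual -> unified: dual
person: A=3rd vs B=1st -> CLASH
Clash detected on feature 'person' (3rd vs 1st); unification fails.

CLASH on 'person' (3rd vs 1st)


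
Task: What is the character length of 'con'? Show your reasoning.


Spell out 'con' and number each letter: c(1), o(2), n(3). Total: 3 letters.

3


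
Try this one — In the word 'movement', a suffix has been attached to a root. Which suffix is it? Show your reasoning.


The word 'movement' = 'move' (root) + '-ment' (suffix). The suffix is '-ment'.

ment


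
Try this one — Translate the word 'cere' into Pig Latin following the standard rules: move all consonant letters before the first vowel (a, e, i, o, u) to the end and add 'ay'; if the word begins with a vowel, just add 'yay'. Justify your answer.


'cere': move consonant cluster 'c' to end and add 'ay': 'erecay'.

erecay


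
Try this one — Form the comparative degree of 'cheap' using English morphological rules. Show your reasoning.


Apply comparative formation (add -er): 'cheap' -> 'cheaper'.

cheaper


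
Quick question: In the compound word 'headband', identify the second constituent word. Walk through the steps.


Split 'headband' into 'head' + 'band'. The second part is 'band'.

band


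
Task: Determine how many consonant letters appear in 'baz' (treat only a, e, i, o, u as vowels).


Consonants in 'baz': b, z = 2 consonants.

2


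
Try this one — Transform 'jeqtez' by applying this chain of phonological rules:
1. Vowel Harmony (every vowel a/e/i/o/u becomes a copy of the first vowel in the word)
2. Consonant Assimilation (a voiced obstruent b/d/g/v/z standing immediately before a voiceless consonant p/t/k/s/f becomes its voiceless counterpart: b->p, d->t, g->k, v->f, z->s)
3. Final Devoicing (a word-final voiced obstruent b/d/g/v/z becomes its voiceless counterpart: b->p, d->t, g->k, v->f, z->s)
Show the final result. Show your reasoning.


Starting form: 'jeqtez'
Rule 1: Vowel Harmony: all vowels already match. No change.
Rule 2: Consonant Assimilation: no voiced obstruent (b/d/g/v/z) stands immediately before a voiceless consonant (p/t/k/s/f). No change.
Rule 3: Final Devoicing: word-final voiced obstruent 'z' becomes voiceless 's'. 'jeqtez' -> 'jeqtes'
Final form: 'jeqtes'

jeqtes


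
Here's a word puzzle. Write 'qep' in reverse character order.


Reverse 'qep' character by character: 'peq'.

peq


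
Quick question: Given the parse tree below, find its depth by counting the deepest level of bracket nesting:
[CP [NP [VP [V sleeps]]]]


Count bracket nesting levels:
'[' at pos 0: depth = 1
'[' at pos 4: depth = 2
'[' at pos 8: depth = 3
'[' at pos 12: depth = 4
Maximum depth reached: 4

4


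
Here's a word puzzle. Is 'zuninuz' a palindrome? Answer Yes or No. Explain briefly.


Forward: 'zuninuz'
Reversed: 'zuninuz'
They are identical.

Yes


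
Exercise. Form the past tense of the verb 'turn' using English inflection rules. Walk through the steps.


Apply rule: Add -ed. 'turn' becomes 'turned'.

turned


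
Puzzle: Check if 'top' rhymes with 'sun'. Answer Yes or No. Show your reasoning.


Rime (stressed vowel + following sounds) of 'top': -op = /ɒp/
Rime of 'sun': -un = /ʌn/
/ɒp/ and /ʌn/ are different ending sounds, so the words do not rhyme.

No


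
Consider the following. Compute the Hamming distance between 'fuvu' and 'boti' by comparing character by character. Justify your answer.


Alignment:
Position 1: 'f' vs 'b' = DIFFER
Position 2: 'u' vs 'o' = DIFFER
Position 3: 'v' vs 't' = DIFFER
Position 4: 'u' vs 'i' = DIFFER
Total differences: 4

4


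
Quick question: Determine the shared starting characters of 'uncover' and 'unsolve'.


Compare from the start: 2 characters match: 'un'. Mismatch at position 3: 'c' vs 's'.

un


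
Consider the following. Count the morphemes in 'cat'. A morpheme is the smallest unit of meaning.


Decomposition: cat (free morpheme) = 1 morpheme(s)

1 morphemes


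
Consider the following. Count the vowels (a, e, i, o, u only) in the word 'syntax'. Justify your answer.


Vowels in 'syntax': a = 1 vowels.

1


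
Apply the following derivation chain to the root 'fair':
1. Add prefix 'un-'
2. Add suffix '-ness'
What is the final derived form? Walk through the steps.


Step 1: Add prefix 'un-' to 'fair' = 'unfair'
Step 2: Add suffix '-ness' to 'unfair' = 'unfairness'

unfairness


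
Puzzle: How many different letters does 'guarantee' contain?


Unique letters in 'guarantee': {a, e, g, n, r, t, u} = 7 distinct letters.

7
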